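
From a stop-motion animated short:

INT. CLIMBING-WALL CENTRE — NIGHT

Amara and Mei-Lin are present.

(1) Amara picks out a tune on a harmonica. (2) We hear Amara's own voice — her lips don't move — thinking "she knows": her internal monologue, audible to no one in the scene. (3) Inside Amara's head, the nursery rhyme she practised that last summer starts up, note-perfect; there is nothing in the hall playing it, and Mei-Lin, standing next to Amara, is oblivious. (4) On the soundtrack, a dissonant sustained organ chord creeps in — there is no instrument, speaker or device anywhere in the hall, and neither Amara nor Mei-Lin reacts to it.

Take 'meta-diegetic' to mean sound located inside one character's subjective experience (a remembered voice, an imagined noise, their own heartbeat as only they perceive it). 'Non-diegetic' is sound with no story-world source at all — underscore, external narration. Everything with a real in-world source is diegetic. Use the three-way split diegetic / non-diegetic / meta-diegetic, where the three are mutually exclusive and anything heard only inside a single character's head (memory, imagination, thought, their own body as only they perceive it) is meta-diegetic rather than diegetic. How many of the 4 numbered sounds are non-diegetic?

(1) is diegetic: a character is playing a harmonica on screen.
(2) is meta-diegetic: Amara's thought-voice: a private mental sound no other character can hear.
(3) remembered music, private to Amara — Mei-Lin is oblivious because it isn't in the room → meta-diegetic.
Sound (4): nothing in the hall produces it and the characters don't hear it — pure soundtrack, so non-diegetic.
Non-diegetic: (4) — that's 1.

1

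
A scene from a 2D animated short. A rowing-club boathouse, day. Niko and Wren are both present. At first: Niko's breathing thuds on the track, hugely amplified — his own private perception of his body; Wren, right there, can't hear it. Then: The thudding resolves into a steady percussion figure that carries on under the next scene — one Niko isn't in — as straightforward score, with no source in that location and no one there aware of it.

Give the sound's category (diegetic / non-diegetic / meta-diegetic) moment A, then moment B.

meta-diegetic, non-diegetic

Moment A: it's Niko's subjective body sound, inaudible to Wren → meta-diegetic.
Moment B: detached from Niko and playing as sourceless score over a scene he isn't in — for the audience only → non-diegetic.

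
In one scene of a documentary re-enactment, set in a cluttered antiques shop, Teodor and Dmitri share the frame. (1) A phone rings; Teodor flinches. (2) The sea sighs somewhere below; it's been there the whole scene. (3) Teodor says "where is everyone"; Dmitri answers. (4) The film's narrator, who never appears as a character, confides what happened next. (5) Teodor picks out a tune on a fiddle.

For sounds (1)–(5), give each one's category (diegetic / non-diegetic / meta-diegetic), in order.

diegetic, diegetic, diegetic, non-diegetic, diegetic

(1) the sound comes from a phone physically present in the location → diegetic.
(2) ambient/room sound belonging to the story's physical space → diegetic.
(3) is diegetic: Teodor is a character speaking aloud in the scene.
(4) is non-diegetic: the narrator exists outside the story world, addressing only the audience.
(5) is diegetic: the instrument and the performer are both in the scene.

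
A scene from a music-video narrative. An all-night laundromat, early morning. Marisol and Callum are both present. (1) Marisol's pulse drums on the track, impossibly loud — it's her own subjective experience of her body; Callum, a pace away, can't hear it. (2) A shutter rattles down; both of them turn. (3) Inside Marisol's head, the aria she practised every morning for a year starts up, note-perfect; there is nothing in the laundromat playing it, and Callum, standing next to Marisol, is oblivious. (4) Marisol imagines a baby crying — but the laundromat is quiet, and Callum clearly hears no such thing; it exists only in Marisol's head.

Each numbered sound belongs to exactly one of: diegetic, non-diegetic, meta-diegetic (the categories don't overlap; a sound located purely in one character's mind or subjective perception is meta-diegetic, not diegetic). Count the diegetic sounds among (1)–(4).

1

(1) is meta-diegetic: a subjective body sound — Marisol's private perception, inaudible to Callum.
(2) is diegetic: the sound comes from a shutter physically present in the location.
Sound (3): it lives in Marisol's subjectivity, not in the laundromat, so meta-diegetic.
(4) is meta-diegetic: Marisol alone 'hears' it — an imagined sound, not present in the space.
So 1 of the 4 is diegetic: (2).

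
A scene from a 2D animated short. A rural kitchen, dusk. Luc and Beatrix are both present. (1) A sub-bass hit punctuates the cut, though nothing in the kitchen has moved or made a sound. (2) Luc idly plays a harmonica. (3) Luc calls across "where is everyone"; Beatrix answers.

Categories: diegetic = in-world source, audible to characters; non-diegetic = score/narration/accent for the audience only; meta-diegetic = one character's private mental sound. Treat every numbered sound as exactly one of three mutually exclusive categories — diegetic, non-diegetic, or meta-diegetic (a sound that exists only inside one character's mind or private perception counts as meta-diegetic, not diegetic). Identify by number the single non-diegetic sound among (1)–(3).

1

Sound (1): nothing in the scene produces it; it's an accent added for the audience, so non-diegetic.
Sound (2): a character is playing a harmonica on screen, so diegetic.
(3) on-screen dialogue — Luc speaks and Beatrix is there to hear → diegetic.
Only (1) is non-diegetic.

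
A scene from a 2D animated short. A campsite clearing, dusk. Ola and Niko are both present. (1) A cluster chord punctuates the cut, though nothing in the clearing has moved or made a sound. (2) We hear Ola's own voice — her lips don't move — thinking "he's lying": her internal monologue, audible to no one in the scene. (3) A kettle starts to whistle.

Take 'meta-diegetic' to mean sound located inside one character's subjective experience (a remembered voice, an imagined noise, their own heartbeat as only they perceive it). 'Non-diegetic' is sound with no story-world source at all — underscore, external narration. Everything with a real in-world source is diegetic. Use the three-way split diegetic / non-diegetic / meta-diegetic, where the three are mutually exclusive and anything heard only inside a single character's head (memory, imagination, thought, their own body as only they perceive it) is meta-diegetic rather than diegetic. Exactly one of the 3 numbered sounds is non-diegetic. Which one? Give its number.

Sound (1): an editorial stinger — it belongs to the cut, not the story world, so non-diegetic.
(2) is meta-diegetic: it's Ola's unspoken thought, heard only by the audience via her subjectivity.
Sound (3): an in-world source (a kettle); characters could hear it, so diegetic.
Only (1) is non-diegetic.

1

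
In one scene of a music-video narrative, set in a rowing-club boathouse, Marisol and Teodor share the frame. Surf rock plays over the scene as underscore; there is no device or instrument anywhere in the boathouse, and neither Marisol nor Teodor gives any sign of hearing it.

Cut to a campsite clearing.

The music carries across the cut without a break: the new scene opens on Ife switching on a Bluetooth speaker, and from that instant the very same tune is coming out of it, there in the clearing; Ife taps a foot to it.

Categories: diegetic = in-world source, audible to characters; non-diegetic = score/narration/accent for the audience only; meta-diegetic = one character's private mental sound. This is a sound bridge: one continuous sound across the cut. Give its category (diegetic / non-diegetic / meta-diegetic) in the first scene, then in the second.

non-diegetic, diegetic

Scene one: there's no in-world source anywhere and no character hears it — underscore for the audience only → non-diegetic.
Scene two: once Ife turns on a Bluetooth speaker, the music has a real source in the story world and Ife reacts to it → diegetic.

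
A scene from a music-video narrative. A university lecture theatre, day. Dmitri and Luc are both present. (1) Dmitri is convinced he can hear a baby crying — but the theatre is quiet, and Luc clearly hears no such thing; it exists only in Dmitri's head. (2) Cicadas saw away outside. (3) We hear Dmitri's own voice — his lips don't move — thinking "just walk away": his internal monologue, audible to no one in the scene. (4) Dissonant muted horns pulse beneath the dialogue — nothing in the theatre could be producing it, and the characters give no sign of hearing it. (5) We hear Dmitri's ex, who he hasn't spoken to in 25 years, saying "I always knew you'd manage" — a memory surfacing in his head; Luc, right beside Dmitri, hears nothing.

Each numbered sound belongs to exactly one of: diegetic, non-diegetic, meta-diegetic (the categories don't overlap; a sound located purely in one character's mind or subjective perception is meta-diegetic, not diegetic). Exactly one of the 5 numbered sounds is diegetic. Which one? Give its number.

(1) is meta-diegetic: the sound is imagined by Dmitri; nothing in the story world is producing it and Luc can't hear it.
(2) is diegetic: it's the actual ambient sound of the location.
Sound (3): it's Dmitri's unspoken thought, heard only by the audience via his subjectivity, so meta-diegetic.
Sound (4): it has no source in the story world and no character can hear it — it's underscore, so non-diegetic.
(5) the voice is a memory playing only inside Dmitri's mind; Luc can't hear it → meta-diegetic.
Only (2) is diegetic.

2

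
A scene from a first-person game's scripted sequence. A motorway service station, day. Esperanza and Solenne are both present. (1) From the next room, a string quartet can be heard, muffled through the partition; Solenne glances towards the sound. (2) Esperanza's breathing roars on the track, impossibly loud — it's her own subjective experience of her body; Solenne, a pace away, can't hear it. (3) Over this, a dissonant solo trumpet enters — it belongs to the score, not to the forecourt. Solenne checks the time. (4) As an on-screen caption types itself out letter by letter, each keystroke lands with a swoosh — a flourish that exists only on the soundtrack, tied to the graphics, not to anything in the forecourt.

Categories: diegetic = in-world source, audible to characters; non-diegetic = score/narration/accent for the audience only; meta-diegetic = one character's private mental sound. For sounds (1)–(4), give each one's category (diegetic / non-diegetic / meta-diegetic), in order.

diegetic, meta-diegetic, non-diegetic, non-diegetic

(1) the music has an off-screen but real-world source and a character hears it → diegetic.
(2) is meta-diegetic: it's Esperanza's internal bodily sensation rendered as sound; only Esperanza 'hears' it.
(3) is non-diegetic: it has no source in the story world and no character can hear it — it's underscore.
(4) is non-diegetic: sound married to a title/caption — outside the diegesis by definition.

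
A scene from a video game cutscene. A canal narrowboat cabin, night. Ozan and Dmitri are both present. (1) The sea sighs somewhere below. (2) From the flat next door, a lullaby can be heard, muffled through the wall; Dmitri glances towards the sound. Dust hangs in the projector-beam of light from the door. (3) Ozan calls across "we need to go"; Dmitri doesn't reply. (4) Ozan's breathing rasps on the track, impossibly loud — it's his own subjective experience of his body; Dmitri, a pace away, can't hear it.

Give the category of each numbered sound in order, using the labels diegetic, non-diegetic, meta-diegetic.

(1) ambient/room sound belonging to the story's physical space → diegetic.
Sound (2): off-screen diegetic: the source is out of frame but still in the story's space, so diegetic.
(3) spoken by a character present in the story world → diegetic.
(4) is meta-diegetic: point-of-audition from inside Ozan's body; not a sound in the room.

diegetic, diegetic, diegetic, meta-diegetic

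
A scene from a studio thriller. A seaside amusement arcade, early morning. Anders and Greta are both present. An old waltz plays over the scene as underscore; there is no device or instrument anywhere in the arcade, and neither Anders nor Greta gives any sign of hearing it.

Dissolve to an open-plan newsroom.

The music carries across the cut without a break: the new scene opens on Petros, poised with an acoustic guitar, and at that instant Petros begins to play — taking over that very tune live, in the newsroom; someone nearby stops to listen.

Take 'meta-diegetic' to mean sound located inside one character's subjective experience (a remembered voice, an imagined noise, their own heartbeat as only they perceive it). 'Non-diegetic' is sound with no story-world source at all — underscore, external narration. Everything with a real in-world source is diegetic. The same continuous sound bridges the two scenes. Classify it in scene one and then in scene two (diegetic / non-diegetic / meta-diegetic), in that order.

Scene one: there's no in-world source anywhere and no character hears it — underscore for the audience only → non-diegetic.
Scene two: from the moment Petros starts playing, the tune is being performed on an acoustic guitar inside the story world and another character hears it → diegetic.

non-diegetic, diegetic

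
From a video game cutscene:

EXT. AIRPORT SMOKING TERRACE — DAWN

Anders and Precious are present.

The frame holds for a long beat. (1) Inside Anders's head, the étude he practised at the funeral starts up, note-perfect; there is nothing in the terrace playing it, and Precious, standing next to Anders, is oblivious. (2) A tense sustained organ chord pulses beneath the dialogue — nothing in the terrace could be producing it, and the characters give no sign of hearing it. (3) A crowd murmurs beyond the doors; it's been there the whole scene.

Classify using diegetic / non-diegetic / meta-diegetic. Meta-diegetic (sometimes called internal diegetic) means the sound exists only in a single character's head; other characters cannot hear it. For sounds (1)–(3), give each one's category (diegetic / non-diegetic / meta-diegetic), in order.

(1) is meta-diegetic: remembered music, private to Anders — Precious is oblivious because it isn't in the room.
Sound (2): nothing in the terrace produces it and the characters don't hear it — pure soundtrack, so non-diegetic.
(3) a crowd is part of the location's real environment → diegetic.

meta-diegetic, non-diegetic, diegetic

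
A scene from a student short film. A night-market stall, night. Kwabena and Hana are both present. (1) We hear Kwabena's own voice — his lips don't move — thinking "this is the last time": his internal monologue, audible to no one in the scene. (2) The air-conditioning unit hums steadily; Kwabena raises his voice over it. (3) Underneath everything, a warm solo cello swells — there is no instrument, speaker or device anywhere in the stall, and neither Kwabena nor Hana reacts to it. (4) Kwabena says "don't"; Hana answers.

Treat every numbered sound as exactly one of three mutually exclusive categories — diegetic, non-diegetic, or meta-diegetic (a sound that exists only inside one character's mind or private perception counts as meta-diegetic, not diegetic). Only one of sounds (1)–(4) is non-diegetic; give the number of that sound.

(1) is meta-diegetic: it's Kwabena's unspoken thought, heard only by the audience via his subjectivity.
Sound (2): ambient/room sound belonging to the story's physical space, so diegetic.
(3) is non-diegetic: nothing in the stall produces it and the characters don't hear it — pure soundtrack.
(4) is diegetic: on-screen dialogue — Kwabena speaks and Hana is there to hear.
Only (3) is non-diegetic.

3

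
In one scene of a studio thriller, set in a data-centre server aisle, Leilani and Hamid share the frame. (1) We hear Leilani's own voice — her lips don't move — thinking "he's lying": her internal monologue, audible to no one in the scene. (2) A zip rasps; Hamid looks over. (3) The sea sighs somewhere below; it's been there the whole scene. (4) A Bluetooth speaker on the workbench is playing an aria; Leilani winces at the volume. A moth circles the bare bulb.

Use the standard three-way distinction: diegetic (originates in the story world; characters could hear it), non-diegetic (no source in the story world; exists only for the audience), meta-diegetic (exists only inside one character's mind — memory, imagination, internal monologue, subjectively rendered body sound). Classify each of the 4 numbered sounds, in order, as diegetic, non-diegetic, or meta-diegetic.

(1) Leilani's thought-voice: a private mental sound no other character can hear → meta-diegetic.
Sound (2): a zip is a real object/event in the scene's world, so diegetic.
Sound (3): ambient/room sound belonging to the story's physical space, so diegetic.
Sound (4): the music comes from an on-screen device that Leilani responds to, so diegetic.

meta-diegetic, diegetic, diegetic, diegetic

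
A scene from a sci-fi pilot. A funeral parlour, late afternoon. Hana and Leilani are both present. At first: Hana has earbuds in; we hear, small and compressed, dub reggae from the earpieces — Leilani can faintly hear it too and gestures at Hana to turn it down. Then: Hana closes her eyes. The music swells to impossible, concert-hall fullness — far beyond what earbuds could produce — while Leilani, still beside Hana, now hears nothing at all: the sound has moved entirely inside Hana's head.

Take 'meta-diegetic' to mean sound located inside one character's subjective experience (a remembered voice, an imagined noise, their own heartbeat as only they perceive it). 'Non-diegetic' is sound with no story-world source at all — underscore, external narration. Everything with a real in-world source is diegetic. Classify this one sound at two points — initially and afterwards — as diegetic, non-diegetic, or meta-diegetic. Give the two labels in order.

diegetic, meta-diegetic

Initially: the earbuds are a physical source both characters can hear → diegetic.
Afterwards: the music now exists only as Hana's subjective experience; Leilani can no longer hear it → meta-diegetic.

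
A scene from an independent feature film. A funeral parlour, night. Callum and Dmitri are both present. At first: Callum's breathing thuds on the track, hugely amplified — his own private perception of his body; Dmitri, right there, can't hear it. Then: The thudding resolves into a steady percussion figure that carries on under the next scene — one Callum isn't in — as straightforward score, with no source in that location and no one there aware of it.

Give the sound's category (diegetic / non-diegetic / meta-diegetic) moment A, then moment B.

Moment A: it's Callum's subjective body sound, inaudible to Dmitri → meta-diegetic.
Moment B: detached from Callum and playing as sourceless score over a scene he isn't in — for the audience only → non-diegetic.

meta-diegetic, non-diegetic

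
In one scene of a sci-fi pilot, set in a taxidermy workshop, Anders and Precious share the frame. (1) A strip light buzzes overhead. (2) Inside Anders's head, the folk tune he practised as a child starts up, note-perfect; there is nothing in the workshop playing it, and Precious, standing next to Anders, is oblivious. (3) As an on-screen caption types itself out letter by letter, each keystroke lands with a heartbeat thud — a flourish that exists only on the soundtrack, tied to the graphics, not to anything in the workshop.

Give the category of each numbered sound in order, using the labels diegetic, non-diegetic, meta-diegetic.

diegetic, meta-diegetic, non-diegetic

Sound (1): a strip light is part of the location's real environment, so diegetic.
Sound (2): it lives in Anders's subjectivity, not in the workshop, so meta-diegetic.
(3) is non-diegetic: the caption isn't part of the story world, so neither is the sound tied to it.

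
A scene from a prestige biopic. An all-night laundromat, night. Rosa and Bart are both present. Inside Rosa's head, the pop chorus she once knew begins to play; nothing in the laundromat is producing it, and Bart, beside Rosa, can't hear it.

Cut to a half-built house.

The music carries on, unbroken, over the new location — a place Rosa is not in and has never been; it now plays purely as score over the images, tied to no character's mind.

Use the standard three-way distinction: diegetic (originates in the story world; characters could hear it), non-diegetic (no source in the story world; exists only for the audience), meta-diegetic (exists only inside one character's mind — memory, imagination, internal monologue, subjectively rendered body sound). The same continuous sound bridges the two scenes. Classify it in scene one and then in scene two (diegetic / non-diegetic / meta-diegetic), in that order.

Scene one: the music exists only inside Rosa's mind; Bart can't hear it → meta-diegetic.
Scene two: it's detached from Rosa entirely and plays over unrelated images with no in-world source — conventional underscore → non-diegetic.

meta-diegetic, non-diegetic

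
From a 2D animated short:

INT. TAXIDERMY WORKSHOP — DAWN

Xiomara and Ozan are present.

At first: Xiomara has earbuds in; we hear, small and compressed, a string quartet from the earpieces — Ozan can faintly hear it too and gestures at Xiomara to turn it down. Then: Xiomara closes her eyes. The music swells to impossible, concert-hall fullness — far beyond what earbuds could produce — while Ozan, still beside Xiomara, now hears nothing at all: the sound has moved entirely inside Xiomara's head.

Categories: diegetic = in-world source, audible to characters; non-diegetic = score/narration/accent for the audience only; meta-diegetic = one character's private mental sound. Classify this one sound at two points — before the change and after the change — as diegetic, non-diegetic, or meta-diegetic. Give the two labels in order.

Before the change: the earbuds are a physical source both characters can hear → diegetic.
After the change: the music now exists only as Xiomara's subjective experience; Ozan can no longer hear it → meta-diegetic.

diegetic, meta-diegetic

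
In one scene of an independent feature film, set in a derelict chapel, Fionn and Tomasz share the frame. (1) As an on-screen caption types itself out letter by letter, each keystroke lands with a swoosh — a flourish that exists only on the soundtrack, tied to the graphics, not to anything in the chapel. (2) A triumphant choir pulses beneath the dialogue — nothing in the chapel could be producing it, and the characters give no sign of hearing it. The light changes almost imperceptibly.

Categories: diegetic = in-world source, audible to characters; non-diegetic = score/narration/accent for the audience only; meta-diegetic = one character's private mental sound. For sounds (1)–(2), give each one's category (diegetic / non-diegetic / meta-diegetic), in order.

non-diegetic, non-diegetic

(1) the caption isn't part of the story world, so neither is the sound tied to it → non-diegetic.
(2) is non-diegetic: score with no on-screen or off-screen source; it exists for the audience alone.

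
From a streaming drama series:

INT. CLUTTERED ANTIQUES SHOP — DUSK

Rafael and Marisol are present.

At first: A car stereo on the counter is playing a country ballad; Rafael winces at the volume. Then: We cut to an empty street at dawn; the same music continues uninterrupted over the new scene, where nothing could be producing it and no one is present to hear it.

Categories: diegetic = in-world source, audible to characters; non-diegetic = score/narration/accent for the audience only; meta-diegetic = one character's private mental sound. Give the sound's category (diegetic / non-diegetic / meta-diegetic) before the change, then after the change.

Before the change: a car stereo is a real in-scene source and Rafael reacts to it → diegetic.
After the change: there is no longer any in-world source and no one can hear it — it has become underscore → non-diegetic.

diegetic, non-diegetic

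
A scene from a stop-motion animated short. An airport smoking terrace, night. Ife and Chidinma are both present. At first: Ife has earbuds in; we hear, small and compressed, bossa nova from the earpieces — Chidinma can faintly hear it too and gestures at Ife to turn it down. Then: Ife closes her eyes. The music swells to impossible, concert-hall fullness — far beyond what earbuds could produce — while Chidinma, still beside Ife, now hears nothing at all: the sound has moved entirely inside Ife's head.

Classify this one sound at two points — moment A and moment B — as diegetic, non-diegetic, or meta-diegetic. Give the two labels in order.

Moment A: the earbuds are a physical source both characters can hear → diegetic.
Moment B: the music now exists only as Ife's subjective experience; Chidinma can no longer hear it → meta-diegetic.

diegetic, meta-diegetic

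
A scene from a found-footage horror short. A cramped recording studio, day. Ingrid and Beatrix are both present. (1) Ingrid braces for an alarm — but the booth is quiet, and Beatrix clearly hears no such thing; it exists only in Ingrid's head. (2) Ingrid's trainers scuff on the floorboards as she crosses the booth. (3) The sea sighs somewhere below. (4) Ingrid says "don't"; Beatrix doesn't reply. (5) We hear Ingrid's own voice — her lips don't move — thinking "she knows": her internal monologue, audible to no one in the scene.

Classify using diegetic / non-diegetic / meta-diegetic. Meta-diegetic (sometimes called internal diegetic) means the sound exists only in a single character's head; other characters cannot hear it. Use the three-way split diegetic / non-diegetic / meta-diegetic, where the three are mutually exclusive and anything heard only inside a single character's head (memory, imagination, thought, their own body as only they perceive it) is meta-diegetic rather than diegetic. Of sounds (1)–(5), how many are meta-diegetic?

(1) the sound is imagined by Ingrid; nothing in the story world is producing it and Beatrix can't hear it → meta-diegetic.
Sound (2): it's the physical sound of Ingrid moving in the space, so diegetic.
(3) the sea is part of the location's real environment → diegetic.
(4) is diegetic: spoken by a character present in the story world.
Sound (5): internal monologue — inside Ingrid's mind, not spoken into the scene, so meta-diegetic.
Meta-diegetic: (1), (5) — that's 2.

2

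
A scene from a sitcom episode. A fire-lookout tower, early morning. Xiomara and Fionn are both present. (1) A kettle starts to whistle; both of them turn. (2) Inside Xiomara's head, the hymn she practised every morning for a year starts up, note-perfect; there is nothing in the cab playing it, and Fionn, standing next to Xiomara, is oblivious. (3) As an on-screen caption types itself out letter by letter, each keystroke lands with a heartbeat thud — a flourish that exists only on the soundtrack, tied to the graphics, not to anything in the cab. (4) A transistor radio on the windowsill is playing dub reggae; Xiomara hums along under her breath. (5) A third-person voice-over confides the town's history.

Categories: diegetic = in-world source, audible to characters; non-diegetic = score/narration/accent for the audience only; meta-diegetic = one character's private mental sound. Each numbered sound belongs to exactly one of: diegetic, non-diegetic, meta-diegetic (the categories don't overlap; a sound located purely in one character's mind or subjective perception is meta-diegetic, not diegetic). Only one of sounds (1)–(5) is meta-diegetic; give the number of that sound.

2

(1) is diegetic: an in-world source (a kettle); characters could hear it.
(2) is meta-diegetic: remembered music, private to Xiomara — Fionn is oblivious because it isn't in the room.
(3) is non-diegetic: it accompanies on-screen graphics, not anything inside the story world.
(4) is diegetic: source music from a transistor radio, which exists in the story world.
Sound (5): the narrator exists outside the story world, addressing only the audience, so non-diegetic.
Only (2) is meta-diegetic.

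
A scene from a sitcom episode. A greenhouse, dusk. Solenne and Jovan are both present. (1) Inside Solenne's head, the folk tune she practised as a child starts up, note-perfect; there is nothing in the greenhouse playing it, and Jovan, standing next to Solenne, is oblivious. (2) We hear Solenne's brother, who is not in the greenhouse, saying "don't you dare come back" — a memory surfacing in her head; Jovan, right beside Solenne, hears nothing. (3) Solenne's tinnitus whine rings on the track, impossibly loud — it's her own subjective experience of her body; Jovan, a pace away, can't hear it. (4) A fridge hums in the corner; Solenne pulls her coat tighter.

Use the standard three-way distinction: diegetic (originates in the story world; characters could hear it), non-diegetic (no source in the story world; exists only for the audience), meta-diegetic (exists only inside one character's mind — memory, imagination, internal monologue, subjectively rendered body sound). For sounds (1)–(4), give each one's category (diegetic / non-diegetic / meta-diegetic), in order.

meta-diegetic, meta-diegetic, meta-diegetic, diegetic

(1) is meta-diegetic: remembered music, private to Solenne — Jovan is oblivious because it isn't in the room.
(2) is meta-diegetic: the voice is a memory playing only inside Solenne's mind; Jovan can't hear it.
(3) is meta-diegetic: point-of-audition from inside Solenne's body; not a sound in the room.
(4) ambient/room sound belonging to the story's physical space → diegetic.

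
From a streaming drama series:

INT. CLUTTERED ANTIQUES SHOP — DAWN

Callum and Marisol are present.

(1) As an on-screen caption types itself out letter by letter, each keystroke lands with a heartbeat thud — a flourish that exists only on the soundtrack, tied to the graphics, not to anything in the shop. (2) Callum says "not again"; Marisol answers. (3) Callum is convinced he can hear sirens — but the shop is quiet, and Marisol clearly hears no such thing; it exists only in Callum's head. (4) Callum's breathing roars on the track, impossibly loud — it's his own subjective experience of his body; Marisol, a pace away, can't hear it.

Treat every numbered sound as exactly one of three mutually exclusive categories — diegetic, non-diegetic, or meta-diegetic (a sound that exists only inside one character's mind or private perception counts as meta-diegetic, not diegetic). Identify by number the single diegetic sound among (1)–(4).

2

(1) sound married to a title/caption — outside the diegesis by definition → non-diegetic.
(2) spoken by a character present in the story world → diegetic.
Sound (3): subjective to Callum: the shop is silent and Marisol hears nothing, so meta-diegetic.
(4) is meta-diegetic: point-of-audition from inside Callum's body; not a sound in the room.
Only (2) is diegetic.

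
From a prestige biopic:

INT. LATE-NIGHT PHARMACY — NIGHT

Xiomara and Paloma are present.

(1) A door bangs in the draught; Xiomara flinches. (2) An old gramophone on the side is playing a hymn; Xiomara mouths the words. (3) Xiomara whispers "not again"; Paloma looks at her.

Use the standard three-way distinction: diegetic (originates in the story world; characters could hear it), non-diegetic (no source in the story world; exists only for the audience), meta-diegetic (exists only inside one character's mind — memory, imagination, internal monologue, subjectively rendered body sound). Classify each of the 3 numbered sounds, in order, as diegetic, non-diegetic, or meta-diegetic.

diegetic, diegetic, diegetic

Sound (1): an in-world source (a door); characters could hear it, so diegetic.
Sound (2): an old gramophone is a physical source in the scene and Xiomara reacts to it, so diegetic.
(3) is diegetic: spoken by a character present in the story world.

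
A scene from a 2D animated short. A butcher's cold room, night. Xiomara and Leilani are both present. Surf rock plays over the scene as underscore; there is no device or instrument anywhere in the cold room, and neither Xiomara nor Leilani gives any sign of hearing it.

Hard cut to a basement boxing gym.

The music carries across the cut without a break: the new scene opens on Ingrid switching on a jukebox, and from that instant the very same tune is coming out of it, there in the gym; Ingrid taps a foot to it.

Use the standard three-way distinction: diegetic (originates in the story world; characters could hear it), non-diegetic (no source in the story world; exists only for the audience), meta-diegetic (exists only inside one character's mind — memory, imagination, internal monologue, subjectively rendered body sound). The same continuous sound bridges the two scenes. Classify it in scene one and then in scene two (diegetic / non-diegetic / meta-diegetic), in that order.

Scene one: there's no in-world source anywhere and no character hears it — underscore for the audience only → non-diegetic.
Scene two: once Ingrid turns on a jukebox, the music has a real source in the story world and Ingrid reacts to it → diegetic.

non-diegetic, diegetic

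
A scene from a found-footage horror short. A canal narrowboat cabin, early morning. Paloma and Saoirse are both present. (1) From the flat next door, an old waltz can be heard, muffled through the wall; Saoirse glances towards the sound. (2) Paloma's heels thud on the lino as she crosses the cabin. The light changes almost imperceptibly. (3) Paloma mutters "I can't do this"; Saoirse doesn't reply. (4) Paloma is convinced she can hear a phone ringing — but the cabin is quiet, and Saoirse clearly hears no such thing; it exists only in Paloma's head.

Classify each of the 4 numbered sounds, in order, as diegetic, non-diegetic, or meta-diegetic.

Sound (1): off-screen diegetic: the source is out of frame but still in the story's space, so diegetic.
(2) is diegetic: a character's body making contact with the set — an in-world sound.
(3) on-screen dialogue — Paloma speaks and Saoirse is there to hear → diegetic.
(4) Paloma alone 'hears' it — an imagined sound, not present in the space → meta-diegetic.

diegetic, diegetic, diegetic, meta-diegetic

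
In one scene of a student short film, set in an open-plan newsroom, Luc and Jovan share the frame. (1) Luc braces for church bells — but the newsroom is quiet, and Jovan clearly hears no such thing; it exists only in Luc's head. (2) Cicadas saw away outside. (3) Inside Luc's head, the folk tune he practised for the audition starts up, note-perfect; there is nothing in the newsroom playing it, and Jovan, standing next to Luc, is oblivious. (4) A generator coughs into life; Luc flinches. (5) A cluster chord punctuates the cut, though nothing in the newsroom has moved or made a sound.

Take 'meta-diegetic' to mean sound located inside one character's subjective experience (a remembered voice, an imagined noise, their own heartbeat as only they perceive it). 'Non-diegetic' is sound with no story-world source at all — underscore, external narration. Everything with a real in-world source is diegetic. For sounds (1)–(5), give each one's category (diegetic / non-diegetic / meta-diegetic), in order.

(1) subjective to Luc: the newsroom is silent and Jovan hears nothing → meta-diegetic.
Sound (2): it's the actual ambient sound of the location, so diegetic.
(3) the music is a memory playing inside Luc's mind alone; no real-world source, Jovan can't hear it → meta-diegetic.
Sound (4): the sound comes from a generator physically present in the location, so diegetic.
(5) nothing in the scene produces it; it's an accent added for the audience → non-diegetic.

meta-diegetic, diegetic, meta-diegetic, diegetic, non-diegetic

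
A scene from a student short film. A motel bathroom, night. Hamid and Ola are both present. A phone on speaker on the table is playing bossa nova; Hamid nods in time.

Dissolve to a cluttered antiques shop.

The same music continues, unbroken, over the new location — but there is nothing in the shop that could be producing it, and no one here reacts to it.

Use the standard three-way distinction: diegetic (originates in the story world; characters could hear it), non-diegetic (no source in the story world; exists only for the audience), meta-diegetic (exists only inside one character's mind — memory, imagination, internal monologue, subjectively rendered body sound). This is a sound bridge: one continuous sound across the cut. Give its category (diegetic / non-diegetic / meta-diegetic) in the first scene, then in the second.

Scene one: a phone on speaker is an on-screen source and Hamid reacts to it → diegetic.
Scene two: there is no source in the shop and no one hears it — it's now underscore → non-diegetic.

diegetic, non-diegetic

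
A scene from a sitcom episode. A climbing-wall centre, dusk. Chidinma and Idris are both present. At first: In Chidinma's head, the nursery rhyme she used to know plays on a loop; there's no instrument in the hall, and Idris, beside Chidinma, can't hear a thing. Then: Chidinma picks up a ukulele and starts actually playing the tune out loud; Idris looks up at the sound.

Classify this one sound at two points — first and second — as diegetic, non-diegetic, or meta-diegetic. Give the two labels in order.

meta-diegetic, diegetic

First: the tune exists only as Chidinma's private memory; Idris can't hear it → meta-diegetic.
Second: Chidinma is now producing it live on a ukulele, in the room, and Idris hears it → diegetic.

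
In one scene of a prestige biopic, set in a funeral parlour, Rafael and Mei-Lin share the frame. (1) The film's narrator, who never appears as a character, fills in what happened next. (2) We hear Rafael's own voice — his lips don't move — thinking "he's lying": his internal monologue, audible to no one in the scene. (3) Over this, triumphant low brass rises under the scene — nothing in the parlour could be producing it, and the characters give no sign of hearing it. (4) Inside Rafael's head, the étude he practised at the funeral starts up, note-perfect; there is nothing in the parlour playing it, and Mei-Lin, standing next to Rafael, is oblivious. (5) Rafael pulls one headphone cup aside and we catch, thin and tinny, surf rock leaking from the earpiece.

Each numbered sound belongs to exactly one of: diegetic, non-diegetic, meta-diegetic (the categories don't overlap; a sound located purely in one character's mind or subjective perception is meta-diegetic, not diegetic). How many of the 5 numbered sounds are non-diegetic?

2

(1) commentary laid over the scene from outside the fiction → non-diegetic.
(2) is meta-diegetic: it's Rafael's unspoken thought, heard only by the audience via his subjectivity.
(3) score with no on-screen or off-screen source; it exists for the audience alone → non-diegetic.
(4) is meta-diegetic: the music is a memory playing inside Rafael's mind alone; no real-world source, Mei-Lin can't hear it.
(5) the earpiece is a real device on Rafael's head — source music → diegetic.
Non-diegetic: (1), (3) — that's 2.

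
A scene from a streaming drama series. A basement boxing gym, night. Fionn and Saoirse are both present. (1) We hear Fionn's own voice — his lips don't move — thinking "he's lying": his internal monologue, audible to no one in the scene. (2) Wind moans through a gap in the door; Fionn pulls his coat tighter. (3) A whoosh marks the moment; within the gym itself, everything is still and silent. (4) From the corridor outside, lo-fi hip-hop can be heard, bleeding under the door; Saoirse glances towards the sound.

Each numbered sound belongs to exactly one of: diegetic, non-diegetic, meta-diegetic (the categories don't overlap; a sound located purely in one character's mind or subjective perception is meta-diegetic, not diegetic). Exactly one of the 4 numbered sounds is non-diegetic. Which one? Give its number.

3

(1) is meta-diegetic: internal monologue — inside Fionn's mind, not spoken into the scene.
Sound (2): wind is part of the location's real environment, so diegetic.
(3) is non-diegetic: nothing in the scene produces it; it's an accent added for the audience.
Sound (4): it's coming from the corridor outside — a location within the story world — and Saoirse reacts, so diegetic.
Only (3) is non-diegetic.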